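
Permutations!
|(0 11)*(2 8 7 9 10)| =|(0 11)(2 8 7 9 10)| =10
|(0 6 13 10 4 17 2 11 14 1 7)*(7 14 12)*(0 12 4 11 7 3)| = |(0 6 13 10 11 4 17 2 7 12 3)(1 14)| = 22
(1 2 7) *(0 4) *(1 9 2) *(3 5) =(0 4)(2 7 9)(3 5) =[4, 1, 7, 5, 0, 3, 6, 9, 8, 2]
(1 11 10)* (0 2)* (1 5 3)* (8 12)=(0 2)(1 11 10 5 3)(8 12)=[2, 11, 0, 1, 4, 3, 6, 7, 12, 9, 5, 10, 8]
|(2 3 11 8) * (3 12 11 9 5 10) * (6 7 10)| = 12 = |(2 12 11 8)(3 9 5 6 7 10)|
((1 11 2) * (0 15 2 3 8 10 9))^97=((0 15 2 1 11 3 8 10 9))^97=(0 10 3 1 15 9 8 11 2)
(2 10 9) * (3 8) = (2 10 9)(3 8) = [0, 1, 10, 8, 4, 5, 6, 7, 3, 2, 9]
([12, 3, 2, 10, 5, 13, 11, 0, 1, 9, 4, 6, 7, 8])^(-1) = (0 7 12)(1 8 13 5 4 10 3)(6 11)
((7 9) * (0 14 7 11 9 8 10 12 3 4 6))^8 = (0 6 4 3 12 10 8 7 14)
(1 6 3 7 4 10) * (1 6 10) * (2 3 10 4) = (1 4)(2 3 7)(6 10) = [0, 4, 3, 7, 1, 5, 10, 2, 8, 9, 6]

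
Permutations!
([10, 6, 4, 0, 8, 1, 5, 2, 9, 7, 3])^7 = (0 10 3)(1 6 5)(2 8 7 4 9)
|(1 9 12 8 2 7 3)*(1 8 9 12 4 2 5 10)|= 10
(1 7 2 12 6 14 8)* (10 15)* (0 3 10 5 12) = [3, 7, 0, 10, 4, 12, 14, 2, 1, 9, 15, 11, 6, 13, 8, 5] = (0 3 10 15 5 12 6 14 8 1 7 2)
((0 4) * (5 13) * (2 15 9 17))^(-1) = (0 4)(2 17 9 15)(5 13)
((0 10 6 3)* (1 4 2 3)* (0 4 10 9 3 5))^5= (0 5 2 4 3 9)(1 6 10)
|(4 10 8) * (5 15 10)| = |(4 5 15 10 8)| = 5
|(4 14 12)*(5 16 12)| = |(4 14 5 16 12)| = 5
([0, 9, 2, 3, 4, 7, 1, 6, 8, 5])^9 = (1 6 7 5 9)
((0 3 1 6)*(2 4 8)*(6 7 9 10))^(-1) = (0 6 10 9 7 1 3)(2 8 4)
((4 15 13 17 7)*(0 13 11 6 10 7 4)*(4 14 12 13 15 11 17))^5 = ((0 15 17 14 12 13 4 11 6 10 7))^5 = (0 13 7 12 10 14 6 17 11 15 4)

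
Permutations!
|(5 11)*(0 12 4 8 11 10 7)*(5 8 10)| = 10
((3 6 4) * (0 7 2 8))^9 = (0 7 2 8)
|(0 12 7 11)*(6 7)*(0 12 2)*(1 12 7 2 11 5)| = |(0 11 7 5 1 12 6 2)| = 8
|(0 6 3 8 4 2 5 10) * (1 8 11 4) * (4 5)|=6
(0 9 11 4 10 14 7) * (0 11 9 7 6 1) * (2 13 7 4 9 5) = [4, 0, 13, 3, 10, 2, 1, 11, 8, 5, 14, 9, 12, 7, 6] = (0 4 10 14 6 1)(2 13 7 11 9 5)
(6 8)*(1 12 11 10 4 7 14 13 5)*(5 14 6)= (1 12 11 10 4 7 6 8 5)(13 14)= [0, 12, 2, 3, 7, 1, 8, 6, 5, 9, 4, 10, 11, 14, 13]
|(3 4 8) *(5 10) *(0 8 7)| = |(0 8 3 4 7)(5 10)| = 10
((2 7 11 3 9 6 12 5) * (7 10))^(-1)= ((2 10 7 11 3 9 6 12 5))^(-1)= (2 5 12 6 9 3 11 7 10)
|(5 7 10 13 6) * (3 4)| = 10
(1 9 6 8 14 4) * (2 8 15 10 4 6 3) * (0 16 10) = [16, 9, 8, 2, 1, 5, 15, 7, 14, 3, 4, 11, 12, 13, 6, 0, 10] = (0 16 10 4 1 9 3 2 8 14 6 15)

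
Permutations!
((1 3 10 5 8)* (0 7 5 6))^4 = (0 1)(3 7)(5 10)(6 8)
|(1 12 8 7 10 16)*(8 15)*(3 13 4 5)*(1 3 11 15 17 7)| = |(1 12 17 7 10 16 3 13 4 5 11 15 8)| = 13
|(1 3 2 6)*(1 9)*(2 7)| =6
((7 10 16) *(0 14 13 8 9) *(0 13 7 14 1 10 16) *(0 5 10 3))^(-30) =((0 1 3)(5 10)(7 16 14)(8 9 13))^(-30) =(16)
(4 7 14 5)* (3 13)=(3 13)(4 7 14 5)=[0, 1, 2, 13, 7, 4, 6, 14, 8, 9, 10, 11, 12, 3, 5]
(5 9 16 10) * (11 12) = [0, 1, 2, 3, 4, 9, 6, 7, 8, 16, 5, 12, 11, 13, 14, 15, 10] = (5 9 16 10)(11 12)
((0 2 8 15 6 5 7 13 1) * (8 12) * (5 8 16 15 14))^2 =(0 12 15 8 5 13)(1 2 16 6 14 7)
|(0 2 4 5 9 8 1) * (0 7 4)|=|(0 2)(1 7 4 5 9 8)|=6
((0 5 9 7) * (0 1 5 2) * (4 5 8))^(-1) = (0 2)(1 7 9 5 4 8)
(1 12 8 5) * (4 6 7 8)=(1 12 4 6 7 8 5)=[0, 12, 2, 3, 6, 1, 7, 8, 5, 9, 10, 11, 4]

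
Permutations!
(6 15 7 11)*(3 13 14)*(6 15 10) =(3 13 14)(6 10)(7 11 15) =[0, 1, 2, 13, 4, 5, 10, 11, 8, 9, 6, 15, 12, 14, 3, 7]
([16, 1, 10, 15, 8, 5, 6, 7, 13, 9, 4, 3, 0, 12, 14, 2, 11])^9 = (0 13 4 2 3 16 12 8 10 15 11)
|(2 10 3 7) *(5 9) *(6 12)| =4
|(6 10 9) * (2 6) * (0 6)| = 5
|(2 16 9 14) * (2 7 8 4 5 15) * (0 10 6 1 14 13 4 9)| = 14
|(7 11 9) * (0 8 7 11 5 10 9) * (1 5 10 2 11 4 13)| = |(0 8 7 10 9 4 13 1 5 2 11)| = 11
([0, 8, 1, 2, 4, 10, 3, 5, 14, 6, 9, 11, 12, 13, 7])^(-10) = [0, 1, 2, 3, 4, 5, 6, 7, 8, 9, 10, 11, 12, 13, 14]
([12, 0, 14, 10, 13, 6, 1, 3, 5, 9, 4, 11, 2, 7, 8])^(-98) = (0 6 8 2)(1 5 14 12)(3 4 7 10 13)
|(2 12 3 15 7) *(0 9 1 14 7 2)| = |(0 9 1 14 7)(2 12 3 15)| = 20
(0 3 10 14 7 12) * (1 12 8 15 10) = (0 3 1 12)(7 8 15 10 14) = [3, 12, 2, 1, 4, 5, 6, 8, 15, 9, 14, 11, 0, 13, 7, 10]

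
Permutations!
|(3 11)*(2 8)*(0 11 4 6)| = 10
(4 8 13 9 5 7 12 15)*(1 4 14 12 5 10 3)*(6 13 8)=[0, 4, 2, 1, 6, 7, 13, 5, 8, 10, 3, 11, 15, 9, 12, 14]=(1 4 6 13 9 10 3)(5 7)(12 15 14)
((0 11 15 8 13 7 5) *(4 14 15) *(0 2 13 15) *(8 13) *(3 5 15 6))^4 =((0 11 4 14)(2 8 6 3 5)(7 15 13))^4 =(2 5 3 6 8)(7 15 13)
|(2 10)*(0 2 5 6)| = 5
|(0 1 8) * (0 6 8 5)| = |(0 1 5)(6 8)| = 6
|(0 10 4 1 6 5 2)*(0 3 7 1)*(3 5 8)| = 30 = |(0 10 4)(1 6 8 3 7)(2 5)|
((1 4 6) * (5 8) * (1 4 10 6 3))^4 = ((1 10 6 4 3)(5 8))^4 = (1 3 4 6 10)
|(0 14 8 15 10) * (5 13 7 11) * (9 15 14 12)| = 20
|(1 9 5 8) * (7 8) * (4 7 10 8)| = |(1 9 5 10 8)(4 7)| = 10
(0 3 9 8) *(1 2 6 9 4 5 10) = [3, 2, 6, 4, 5, 10, 9, 7, 0, 8, 1] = (0 3 4 5 10 1 2 6 9 8)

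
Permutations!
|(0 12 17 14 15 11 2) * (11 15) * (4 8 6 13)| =|(0 12 17 14 11 2)(4 8 6 13)| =12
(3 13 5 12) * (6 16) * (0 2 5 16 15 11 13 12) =(0 2 5)(3 12)(6 15 11 13 16) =[2, 1, 5, 12, 4, 0, 15, 7, 8, 9, 10, 13, 3, 16, 14, 11, 6]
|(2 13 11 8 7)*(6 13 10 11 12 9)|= 20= |(2 10 11 8 7)(6 13 12 9)|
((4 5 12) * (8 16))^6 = (16)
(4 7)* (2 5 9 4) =(2 5 9 4 7) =[0, 1, 5, 3, 7, 9, 6, 2, 8, 4]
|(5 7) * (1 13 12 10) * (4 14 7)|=|(1 13 12 10)(4 14 7 5)|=4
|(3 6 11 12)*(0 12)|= 5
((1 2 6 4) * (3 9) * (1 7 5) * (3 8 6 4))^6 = ((1 2 4 7 5)(3 9 8 6))^6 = (1 2 4 7 5)(3 8)(6 9)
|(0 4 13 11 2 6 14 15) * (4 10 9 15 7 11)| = |(0 10 9 15)(2 6 14 7 11)(4 13)| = 20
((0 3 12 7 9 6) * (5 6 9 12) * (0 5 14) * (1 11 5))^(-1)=((0 3 14)(1 11 5 6)(7 12))^(-1)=(0 14 3)(1 6 5 11)(7 12)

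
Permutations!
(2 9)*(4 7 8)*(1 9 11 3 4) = (1 9 2 11 3 4 7 8) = [0, 9, 11, 4, 7, 5, 6, 8, 1, 2, 10, 3]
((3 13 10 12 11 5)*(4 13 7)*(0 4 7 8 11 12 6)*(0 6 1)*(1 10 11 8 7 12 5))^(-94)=((0 4 13 11 1)(3 7 12 5))^(-94)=(0 4 13 11 1)(3 12)(5 7)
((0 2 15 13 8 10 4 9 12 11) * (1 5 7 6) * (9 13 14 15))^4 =((0 2 9 12 11)(1 5 7 6)(4 13 8 10)(14 15))^4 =(15)(0 11 12 9 2)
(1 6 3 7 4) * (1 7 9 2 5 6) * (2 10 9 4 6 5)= (3 4 7 6)(9 10)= [0, 1, 2, 4, 7, 5, 3, 6, 8, 10, 9]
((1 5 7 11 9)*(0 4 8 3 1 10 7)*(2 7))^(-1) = (0 5 1 3 8 4)(2 10 9 11 7) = ((0 4 8 3 1 5)(2 7 11 9 10))^(-1)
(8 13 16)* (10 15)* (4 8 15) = [0, 1, 2, 3, 8, 5, 6, 7, 13, 9, 4, 11, 12, 16, 14, 10, 15] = (4 8 13 16 15 10)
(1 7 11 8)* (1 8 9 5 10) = [0, 7, 2, 3, 4, 10, 6, 11, 8, 5, 1, 9] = (1 7 11 9 5 10)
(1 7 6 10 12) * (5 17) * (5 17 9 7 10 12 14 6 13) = (17)(1 10 14 6 12)(5 9 7 13) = [0, 10, 2, 3, 4, 9, 12, 13, 8, 7, 14, 11, 1, 5, 6, 15, 16, 17]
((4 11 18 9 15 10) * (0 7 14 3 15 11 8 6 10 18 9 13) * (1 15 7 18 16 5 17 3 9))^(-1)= (0 13 18)(1 11 9 14 7 3 17 5 16 15)(4 10 6 8)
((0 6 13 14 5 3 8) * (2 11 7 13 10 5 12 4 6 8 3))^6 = (2 4 7 10 14)(5 12 11 6 13)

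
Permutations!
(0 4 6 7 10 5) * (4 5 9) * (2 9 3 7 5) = (0 2 9 4 6 5)(3 7 10) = [2, 1, 9, 7, 6, 0, 5, 10, 8, 4, 3]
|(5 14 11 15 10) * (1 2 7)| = |(1 2 7)(5 14 11 15 10)| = 15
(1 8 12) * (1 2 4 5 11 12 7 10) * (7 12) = [0, 8, 4, 3, 5, 11, 6, 10, 12, 9, 1, 7, 2] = (1 8 12 2 4 5 11 7 10)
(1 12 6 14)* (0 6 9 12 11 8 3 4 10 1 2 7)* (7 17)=(0 6 14 2 17 7)(1 11 8 3 4 10)(9 12)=[6, 11, 17, 4, 10, 5, 14, 0, 3, 12, 1, 8, 9, 13, 2, 15, 16, 7]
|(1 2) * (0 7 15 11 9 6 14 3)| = 8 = |(0 7 15 11 9 6 14 3)(1 2)|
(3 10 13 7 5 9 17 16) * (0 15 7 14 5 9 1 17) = (0 15 7 9)(1 17 16 3 10 13 14 5) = [15, 17, 2, 10, 4, 1, 6, 9, 8, 0, 13, 11, 12, 14, 5, 7, 3, 16]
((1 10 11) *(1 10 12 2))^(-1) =((1 12 2)(10 11))^(-1) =(1 2 12)(10 11)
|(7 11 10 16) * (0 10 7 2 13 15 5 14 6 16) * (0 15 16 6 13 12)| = |(0 10 15 5 14 13 16 2 12)(7 11)| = 18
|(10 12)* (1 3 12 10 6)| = 4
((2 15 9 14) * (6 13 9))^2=(2 6 9)(13 14 15)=((2 15 6 13 9 14))^2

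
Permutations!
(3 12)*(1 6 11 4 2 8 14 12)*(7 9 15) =(1 6 11 4 2 8 14 12 3)(7 9 15) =[0, 6, 8, 1, 2, 5, 11, 9, 14, 15, 10, 4, 3, 13, 12, 7]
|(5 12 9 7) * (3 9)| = |(3 9 7 5 12)| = 5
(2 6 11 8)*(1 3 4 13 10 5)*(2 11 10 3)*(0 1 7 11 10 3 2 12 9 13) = (0 1 12 9 13 2 6 3 4)(5 7 11 8 10) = [1, 12, 6, 4, 0, 7, 3, 11, 10, 13, 5, 8, 9, 2]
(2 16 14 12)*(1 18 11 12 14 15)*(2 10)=(1 18 11 12 10 2 16 15)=[0, 18, 16, 3, 4, 5, 6, 7, 8, 9, 2, 12, 10, 13, 14, 1, 15, 17, 11]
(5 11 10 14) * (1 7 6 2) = (1 7 6 2)(5 11 10 14) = [0, 7, 1, 3, 4, 11, 2, 6, 8, 9, 14, 10, 12, 13, 5]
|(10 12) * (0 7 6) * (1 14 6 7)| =|(0 1 14 6)(10 12)| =4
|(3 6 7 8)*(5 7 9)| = 6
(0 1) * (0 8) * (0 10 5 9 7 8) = (0 1)(5 9 7 8 10) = [1, 0, 2, 3, 4, 9, 6, 8, 10, 7, 5]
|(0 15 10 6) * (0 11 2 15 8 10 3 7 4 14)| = 11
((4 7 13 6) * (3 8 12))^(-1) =(3 12 8)(4 6 13 7)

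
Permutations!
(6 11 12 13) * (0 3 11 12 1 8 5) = (0 3 11 1 8 5)(6 12 13) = [3, 8, 2, 11, 4, 0, 12, 7, 5, 9, 10, 1, 13, 6]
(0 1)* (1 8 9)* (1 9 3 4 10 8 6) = (0 6 1)(3 4 10 8) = [6, 0, 2, 4, 10, 5, 1, 7, 3, 9, 8]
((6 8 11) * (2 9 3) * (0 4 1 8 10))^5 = (0 6 8 4 10 11 1)(2 3 9)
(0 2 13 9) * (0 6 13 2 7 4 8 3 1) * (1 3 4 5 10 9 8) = (0 7 5 10 9 6 13 8 4 1) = [7, 0, 2, 3, 1, 10, 13, 5, 4, 6, 9, 11, 12, 8]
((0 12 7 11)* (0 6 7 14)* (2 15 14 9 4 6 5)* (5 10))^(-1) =(0 14 15 2 5 10 11 7 6 4 9 12)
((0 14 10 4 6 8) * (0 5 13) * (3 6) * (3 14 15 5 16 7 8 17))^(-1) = (0 13 5 15)(3 17 6)(4 10 14)(7 16 8)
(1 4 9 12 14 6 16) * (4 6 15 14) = (1 6 16)(4 9 12)(14 15) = [0, 6, 2, 3, 9, 5, 16, 7, 8, 12, 10, 11, 4, 13, 15, 14, 1]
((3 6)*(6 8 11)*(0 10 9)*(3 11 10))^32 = ((0 3 8 10 9)(6 11))^32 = (11)(0 8 9 3 10)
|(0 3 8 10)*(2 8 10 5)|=3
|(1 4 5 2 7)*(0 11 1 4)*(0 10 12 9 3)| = 28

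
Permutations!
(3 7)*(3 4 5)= (3 7 4 5)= [0, 1, 2, 7, 5, 3, 6, 4]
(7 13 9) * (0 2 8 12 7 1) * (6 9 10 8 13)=[2, 0, 13, 3, 4, 5, 9, 6, 12, 1, 8, 11, 7, 10]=(0 2 13 10 8 12 7 6 9 1)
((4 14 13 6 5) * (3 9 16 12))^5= ((3 9 16 12)(4 14 13 6 5))^5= (3 9 16 12)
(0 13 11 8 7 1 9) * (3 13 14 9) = (0 14 9)(1 3 13 11 8 7) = [14, 3, 2, 13, 4, 5, 6, 1, 7, 0, 10, 8, 12, 11, 9]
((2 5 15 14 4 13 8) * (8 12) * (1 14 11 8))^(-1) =((1 14 4 13 12)(2 5 15 11 8))^(-1) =(1 12 13 4 14)(2 8 11 15 5)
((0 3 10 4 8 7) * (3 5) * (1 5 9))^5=(0 10 9 4 1 8 5 7 3)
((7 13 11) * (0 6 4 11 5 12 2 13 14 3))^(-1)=(0 3 14 7 11 4 6)(2 12 5 13)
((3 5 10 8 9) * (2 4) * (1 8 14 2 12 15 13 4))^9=(1 8 9 3 5 10 14 2)(4 12 15 13)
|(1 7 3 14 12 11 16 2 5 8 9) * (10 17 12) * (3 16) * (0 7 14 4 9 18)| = 63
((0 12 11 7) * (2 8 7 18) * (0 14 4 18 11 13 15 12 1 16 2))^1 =(0 1 16 2 8 7 14 4 18)(12 13 15)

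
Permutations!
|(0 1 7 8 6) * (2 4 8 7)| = 6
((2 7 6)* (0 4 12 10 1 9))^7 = ((0 4 12 10 1 9)(2 7 6))^7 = (0 4 12 10 1 9)(2 7 6)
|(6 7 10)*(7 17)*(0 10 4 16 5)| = |(0 10 6 17 7 4 16 5)| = 8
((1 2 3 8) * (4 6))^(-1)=(1 8 3 2)(4 6)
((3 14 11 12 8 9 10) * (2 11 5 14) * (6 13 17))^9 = ((2 11 12 8 9 10 3)(5 14)(6 13 17))^9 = (17)(2 12 9 3 11 8 10)(5 14)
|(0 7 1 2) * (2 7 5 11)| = 4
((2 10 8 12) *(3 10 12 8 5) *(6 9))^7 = ((2 12)(3 10 5)(6 9))^7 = (2 12)(3 10 5)(6 9)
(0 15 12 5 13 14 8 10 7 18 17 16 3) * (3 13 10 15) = (0 3)(5 10 7 18 17 16 13 14 8 15 12) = [3, 1, 2, 0, 4, 10, 6, 18, 15, 9, 7, 11, 5, 14, 8, 12, 13, 16, 17]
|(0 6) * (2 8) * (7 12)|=2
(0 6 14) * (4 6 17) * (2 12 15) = [17, 1, 12, 3, 6, 5, 14, 7, 8, 9, 10, 11, 15, 13, 0, 2, 16, 4] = (0 17 4 6 14)(2 12 15)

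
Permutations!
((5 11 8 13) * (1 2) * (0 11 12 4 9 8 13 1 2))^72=((0 11 13 5 12 4 9 8 1))^72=(13)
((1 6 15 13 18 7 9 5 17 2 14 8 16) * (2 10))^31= (1 13 9 10 8 6 18 5 2 16 15 7 17 14)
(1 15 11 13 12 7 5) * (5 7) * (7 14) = (1 15 11 13 12 5)(7 14) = [0, 15, 2, 3, 4, 1, 6, 14, 8, 9, 10, 13, 5, 12, 7, 11]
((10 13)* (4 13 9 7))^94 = (4 7 9 10 13)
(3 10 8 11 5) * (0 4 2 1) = (0 4 2 1)(3 10 8 11 5) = [4, 0, 1, 10, 2, 3, 6, 7, 11, 9, 8, 5]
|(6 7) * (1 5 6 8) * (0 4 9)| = 15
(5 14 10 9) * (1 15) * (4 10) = (1 15)(4 10 9 5 14) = [0, 15, 2, 3, 10, 14, 6, 7, 8, 5, 9, 11, 12, 13, 4, 1]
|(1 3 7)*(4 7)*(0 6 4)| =|(0 6 4 7 1 3)| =6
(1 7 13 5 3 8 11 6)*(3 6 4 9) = (1 7 13 5 6)(3 8 11 4 9) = [0, 7, 2, 8, 9, 6, 1, 13, 11, 3, 10, 4, 12, 5]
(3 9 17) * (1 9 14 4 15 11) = (1 9 17 3 14 4 15 11) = [0, 9, 2, 14, 15, 5, 6, 7, 8, 17, 10, 1, 12, 13, 4, 11, 16, 3]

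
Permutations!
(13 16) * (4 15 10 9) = (4 15 10 9)(13 16) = [0, 1, 2, 3, 15, 5, 6, 7, 8, 4, 9, 11, 12, 16, 14, 10, 13]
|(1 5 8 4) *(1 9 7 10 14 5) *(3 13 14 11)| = |(3 13 14 5 8 4 9 7 10 11)| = 10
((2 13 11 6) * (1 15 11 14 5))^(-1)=((1 15 11 6 2 13 14 5))^(-1)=(1 5 14 13 2 6 11 15)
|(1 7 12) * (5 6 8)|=|(1 7 12)(5 6 8)|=3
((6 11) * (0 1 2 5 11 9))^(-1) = ((0 1 2 5 11 6 9))^(-1) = (0 9 6 11 5 2 1)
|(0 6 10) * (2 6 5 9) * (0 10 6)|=|(10)(0 5 9 2)|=4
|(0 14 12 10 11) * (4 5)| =10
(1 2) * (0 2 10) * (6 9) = [2, 10, 1, 3, 4, 5, 9, 7, 8, 6, 0] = (0 2 1 10)(6 9)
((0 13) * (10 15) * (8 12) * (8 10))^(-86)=((0 13)(8 12 10 15))^(-86)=(8 10)(12 15)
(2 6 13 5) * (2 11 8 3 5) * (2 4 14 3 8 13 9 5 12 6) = (3 12 6 9 5 11 13 4 14) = [0, 1, 2, 12, 14, 11, 9, 7, 8, 5, 10, 13, 6, 4, 3]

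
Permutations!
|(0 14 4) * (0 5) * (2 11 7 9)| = 4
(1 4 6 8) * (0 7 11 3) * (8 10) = (0 7 11 3)(1 4 6 10 8) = [7, 4, 2, 0, 6, 5, 10, 11, 1, 9, 8, 3]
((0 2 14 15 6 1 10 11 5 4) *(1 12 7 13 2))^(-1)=(0 4 5 11 10 1)(2 13 7 12 6 15 14)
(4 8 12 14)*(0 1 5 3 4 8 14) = (0 1 5 3 4 14 8 12) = [1, 5, 2, 4, 14, 3, 6, 7, 12, 9, 10, 11, 0, 13, 8]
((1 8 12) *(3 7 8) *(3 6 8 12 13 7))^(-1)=(1 12 7 13 8 6)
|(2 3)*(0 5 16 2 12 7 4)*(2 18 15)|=10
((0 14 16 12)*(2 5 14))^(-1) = ((0 2 5 14 16 12))^(-1) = (0 12 16 14 5 2)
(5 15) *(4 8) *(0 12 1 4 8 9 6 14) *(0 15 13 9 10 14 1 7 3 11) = (0 12 7 3 11)(1 4 10 14 15 5 13 9 6) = [12, 4, 2, 11, 10, 13, 1, 3, 8, 6, 14, 0, 7, 9, 15, 5]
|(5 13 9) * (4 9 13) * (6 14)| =|(4 9 5)(6 14)| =6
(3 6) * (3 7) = (3 6 7) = [0, 1, 2, 6, 4, 5, 7, 3]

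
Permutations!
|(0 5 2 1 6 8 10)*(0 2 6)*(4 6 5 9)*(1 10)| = |(0 9 4 6 8 1)(2 10)| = 6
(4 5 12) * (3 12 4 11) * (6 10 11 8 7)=[0, 1, 2, 12, 5, 4, 10, 6, 7, 9, 11, 3, 8]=(3 12 8 7 6 10 11)(4 5)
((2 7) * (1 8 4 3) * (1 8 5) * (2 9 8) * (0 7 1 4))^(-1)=((0 7 9 8)(1 5 4 3 2))^(-1)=(0 8 9 7)(1 2 3 4 5)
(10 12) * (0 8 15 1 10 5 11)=(0 8 15 1 10 12 5 11)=[8, 10, 2, 3, 4, 11, 6, 7, 15, 9, 12, 0, 5, 13, 14, 1]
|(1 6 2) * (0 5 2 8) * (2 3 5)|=|(0 2 1 6 8)(3 5)|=10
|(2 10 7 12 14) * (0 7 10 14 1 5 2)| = 7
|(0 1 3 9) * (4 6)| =|(0 1 3 9)(4 6)| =4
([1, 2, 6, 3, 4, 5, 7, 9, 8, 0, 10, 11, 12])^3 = (12)(0 6)(1 7)(2 9)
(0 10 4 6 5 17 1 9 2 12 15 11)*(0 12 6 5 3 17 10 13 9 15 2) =(0 13 9)(1 15 11 12 2 6 3 17)(4 5 10) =[13, 15, 6, 17, 5, 10, 3, 7, 8, 0, 4, 12, 2, 9, 14, 11, 16, 1]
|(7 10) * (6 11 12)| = |(6 11 12)(7 10)| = 6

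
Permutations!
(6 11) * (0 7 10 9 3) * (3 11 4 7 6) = (0 6 4 7 10 9 11 3) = [6, 1, 2, 0, 7, 5, 4, 10, 8, 11, 9, 3]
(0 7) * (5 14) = (0 7)(5 14) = [7, 1, 2, 3, 4, 14, 6, 0, 8, 9, 10, 11, 12, 13, 5]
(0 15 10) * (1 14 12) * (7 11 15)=(0 7 11 15 10)(1 14 12)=[7, 14, 2, 3, 4, 5, 6, 11, 8, 9, 0, 15, 1, 13, 12, 10]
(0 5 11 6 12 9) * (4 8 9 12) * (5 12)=[12, 1, 2, 3, 8, 11, 4, 7, 9, 0, 10, 6, 5]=(0 12 5 11 6 4 8 9)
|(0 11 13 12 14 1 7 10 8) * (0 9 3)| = |(0 11 13 12 14 1 7 10 8 9 3)| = 11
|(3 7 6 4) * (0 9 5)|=12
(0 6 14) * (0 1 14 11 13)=(0 6 11 13)(1 14)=[6, 14, 2, 3, 4, 5, 11, 7, 8, 9, 10, 13, 12, 0, 1]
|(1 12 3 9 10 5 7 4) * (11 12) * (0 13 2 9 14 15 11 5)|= |(0 13 2 9 10)(1 5 7 4)(3 14 15 11 12)|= 20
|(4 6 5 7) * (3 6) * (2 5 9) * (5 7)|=6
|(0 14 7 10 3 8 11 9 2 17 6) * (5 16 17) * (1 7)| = 14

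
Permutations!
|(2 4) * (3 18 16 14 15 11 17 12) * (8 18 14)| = 6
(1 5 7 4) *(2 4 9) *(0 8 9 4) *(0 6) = (0 8 9 2 6)(1 5 7 4) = [8, 5, 6, 3, 1, 7, 0, 4, 9, 2]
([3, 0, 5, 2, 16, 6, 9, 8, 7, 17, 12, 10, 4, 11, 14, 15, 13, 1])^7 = (0 1 17 9 6 5 2 3)(4 16 13 11 10 12)(7 8)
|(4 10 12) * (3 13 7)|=3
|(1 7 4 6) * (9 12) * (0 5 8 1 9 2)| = |(0 5 8 1 7 4 6 9 12 2)| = 10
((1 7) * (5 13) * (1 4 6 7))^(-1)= ((4 6 7)(5 13))^(-1)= (4 7 6)(5 13)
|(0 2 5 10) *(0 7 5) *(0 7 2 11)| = 4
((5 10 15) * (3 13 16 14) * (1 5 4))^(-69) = ((1 5 10 15 4)(3 13 16 14))^(-69) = (1 5 10 15 4)(3 14 16 13)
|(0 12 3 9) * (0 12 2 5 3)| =6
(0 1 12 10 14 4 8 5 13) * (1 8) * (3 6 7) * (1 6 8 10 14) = (0 10 1 12 14 4 6 7 3 8 5 13) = [10, 12, 2, 8, 6, 13, 7, 3, 5, 9, 1, 11, 14, 0, 4]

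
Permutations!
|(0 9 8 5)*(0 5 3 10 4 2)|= 7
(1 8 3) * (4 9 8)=(1 4 9 8 3)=[0, 4, 2, 1, 9, 5, 6, 7, 3, 8]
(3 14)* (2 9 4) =(2 9 4)(3 14) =[0, 1, 9, 14, 2, 5, 6, 7, 8, 4, 10, 11, 12, 13, 3]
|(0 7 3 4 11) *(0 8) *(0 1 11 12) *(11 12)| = |(0 7 3 4 11 8 1 12)| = 8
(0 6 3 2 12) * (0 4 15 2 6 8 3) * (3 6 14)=(0 8 6)(2 12 4 15)(3 14)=[8, 1, 12, 14, 15, 5, 0, 7, 6, 9, 10, 11, 4, 13, 3, 2]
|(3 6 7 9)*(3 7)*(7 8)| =|(3 6)(7 9 8)| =6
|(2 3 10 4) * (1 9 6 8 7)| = 20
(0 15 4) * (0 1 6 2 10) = (0 15 4 1 6 2 10) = [15, 6, 10, 3, 1, 5, 2, 7, 8, 9, 0, 11, 12, 13, 14, 4]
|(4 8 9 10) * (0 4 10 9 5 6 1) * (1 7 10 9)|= |(0 4 8 5 6 7 10 9 1)|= 9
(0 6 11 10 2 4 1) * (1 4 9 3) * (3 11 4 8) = [6, 0, 9, 1, 8, 5, 4, 7, 3, 11, 2, 10] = (0 6 4 8 3 1)(2 9 11 10)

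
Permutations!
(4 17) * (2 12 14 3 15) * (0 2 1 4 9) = (0 2 12 14 3 15 1 4 17 9) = [2, 4, 12, 15, 17, 5, 6, 7, 8, 0, 10, 11, 14, 13, 3, 1, 16, 9]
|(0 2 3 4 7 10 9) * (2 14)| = |(0 14 2 3 4 7 10 9)| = 8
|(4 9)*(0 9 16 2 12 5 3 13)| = 9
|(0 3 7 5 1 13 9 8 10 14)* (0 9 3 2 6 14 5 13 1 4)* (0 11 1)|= 33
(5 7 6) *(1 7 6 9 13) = [0, 7, 2, 3, 4, 6, 5, 9, 8, 13, 10, 11, 12, 1] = (1 7 9 13)(5 6)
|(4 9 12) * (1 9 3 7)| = 6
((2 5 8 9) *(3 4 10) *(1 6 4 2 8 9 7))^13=((1 6 4 10 3 2 5 9 8 7))^13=(1 10 5 7 4 2 8 6 3 9)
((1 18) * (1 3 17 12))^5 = (18) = ((1 18 3 17 12))^5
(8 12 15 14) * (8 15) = (8 12)(14 15) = [0, 1, 2, 3, 4, 5, 6, 7, 12, 9, 10, 11, 8, 13, 15, 14]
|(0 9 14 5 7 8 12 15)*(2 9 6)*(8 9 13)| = 28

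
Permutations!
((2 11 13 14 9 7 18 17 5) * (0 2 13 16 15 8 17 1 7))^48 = ((0 2 11 16 15 8 17 5 13 14 9)(1 7 18))^48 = (18)(0 15 13 2 8 14 11 17 9 16 5)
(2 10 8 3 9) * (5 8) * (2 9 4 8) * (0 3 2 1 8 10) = (0 3 4 10 5 1 8 2) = [3, 8, 0, 4, 10, 1, 6, 7, 2, 9, 5]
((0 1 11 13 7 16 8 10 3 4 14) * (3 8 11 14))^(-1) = ((0 1 14)(3 4)(7 16 11 13)(8 10))^(-1) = (0 14 1)(3 4)(7 13 11 16)(8 10)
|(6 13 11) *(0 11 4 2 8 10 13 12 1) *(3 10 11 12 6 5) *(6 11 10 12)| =35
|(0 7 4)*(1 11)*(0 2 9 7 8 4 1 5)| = 9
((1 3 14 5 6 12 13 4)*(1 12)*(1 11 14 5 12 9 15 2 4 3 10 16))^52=((1 10 16)(2 4 9 15)(3 5 6 11 14 12 13))^52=(1 10 16)(3 11 13 6 12 5 14)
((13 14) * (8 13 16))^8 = (16)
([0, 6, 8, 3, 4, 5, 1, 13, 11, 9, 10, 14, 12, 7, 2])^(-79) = (1 6)(2 8 11 14)(7 13)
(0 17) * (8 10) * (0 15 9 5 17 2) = (0 2)(5 17 15 9)(8 10) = [2, 1, 0, 3, 4, 17, 6, 7, 10, 5, 8, 11, 12, 13, 14, 9, 16, 15]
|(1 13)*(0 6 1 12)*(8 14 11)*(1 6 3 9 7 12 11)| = |(0 3 9 7 12)(1 13 11 8 14)| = 5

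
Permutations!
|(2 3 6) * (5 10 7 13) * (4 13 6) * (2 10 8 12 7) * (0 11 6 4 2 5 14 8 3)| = |(0 11 6 10 5 3 2)(4 13 14 8 12 7)| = 42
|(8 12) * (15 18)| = 2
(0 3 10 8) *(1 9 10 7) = (0 3 7 1 9 10 8) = [3, 9, 2, 7, 4, 5, 6, 1, 0, 10, 8]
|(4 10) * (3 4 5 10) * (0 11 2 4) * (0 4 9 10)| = |(0 11 2 9 10 5)(3 4)| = 6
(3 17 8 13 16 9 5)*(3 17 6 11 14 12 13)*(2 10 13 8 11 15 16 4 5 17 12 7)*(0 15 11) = (0 15 16 9 17)(2 10 13 4 5 12 8 3 6 11 14 7) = [15, 1, 10, 6, 5, 12, 11, 2, 3, 17, 13, 14, 8, 4, 7, 16, 9, 0]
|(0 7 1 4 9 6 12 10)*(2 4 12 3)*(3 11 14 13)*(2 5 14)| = |(0 7 1 12 10)(2 4 9 6 11)(3 5 14 13)| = 20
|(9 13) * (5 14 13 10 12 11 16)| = |(5 14 13 9 10 12 11 16)| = 8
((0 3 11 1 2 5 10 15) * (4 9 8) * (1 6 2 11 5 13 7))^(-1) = ((0 3 5 10 15)(1 11 6 2 13 7)(4 9 8))^(-1) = (0 15 10 5 3)(1 7 13 2 6 11)(4 8 9)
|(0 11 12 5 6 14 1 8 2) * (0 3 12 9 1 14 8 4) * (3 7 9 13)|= |(14)(0 11 13 3 12 5 6 8 2 7 9 1 4)|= 13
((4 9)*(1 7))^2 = ((1 7)(4 9))^2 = (9)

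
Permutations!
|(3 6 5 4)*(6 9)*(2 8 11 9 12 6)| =20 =|(2 8 11 9)(3 12 6 5 4)|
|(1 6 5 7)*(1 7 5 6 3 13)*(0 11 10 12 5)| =|(0 11 10 12 5)(1 3 13)| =15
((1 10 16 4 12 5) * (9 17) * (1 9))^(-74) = (1 9 12 16)(4 10 17 5)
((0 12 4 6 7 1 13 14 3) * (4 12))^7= (0 3 14 13 1 7 6 4)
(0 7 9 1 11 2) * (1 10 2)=(0 7 9 10 2)(1 11)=[7, 11, 0, 3, 4, 5, 6, 9, 8, 10, 2, 1]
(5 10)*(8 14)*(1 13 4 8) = [0, 13, 2, 3, 8, 10, 6, 7, 14, 9, 5, 11, 12, 4, 1] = (1 13 4 8 14)(5 10)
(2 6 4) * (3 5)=[0, 1, 6, 5, 2, 3, 4]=(2 6 4)(3 5)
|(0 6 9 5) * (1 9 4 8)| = 7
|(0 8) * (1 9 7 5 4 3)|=6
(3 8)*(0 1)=(0 1)(3 8)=[1, 0, 2, 8, 4, 5, 6, 7, 3]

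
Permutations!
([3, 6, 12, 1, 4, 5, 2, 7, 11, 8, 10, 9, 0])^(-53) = [3, 6, 12, 1, 4, 5, 2, 7, 11, 8, 10, 9, 0]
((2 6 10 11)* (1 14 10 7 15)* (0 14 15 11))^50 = ((0 14 10)(1 15)(2 6 7 11))^50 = (15)(0 10 14)(2 7)(6 11)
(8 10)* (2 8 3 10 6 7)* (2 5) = (2 8 6 7 5)(3 10) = [0, 1, 8, 10, 4, 2, 7, 5, 6, 9, 3]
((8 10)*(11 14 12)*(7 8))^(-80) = (7 8 10)(11 14 12) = ((7 8 10)(11 14 12))^(-80)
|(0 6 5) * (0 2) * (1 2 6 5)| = |(0 5 6 1 2)| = 5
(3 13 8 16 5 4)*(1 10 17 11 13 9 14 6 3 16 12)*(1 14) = [0, 10, 2, 9, 16, 4, 3, 7, 12, 1, 17, 13, 14, 8, 6, 15, 5, 11] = (1 10 17 11 13 8 12 14 6 3 9)(4 16 5)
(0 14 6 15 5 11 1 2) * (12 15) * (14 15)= (0 15 5 11 1 2)(6 12 14)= [15, 2, 0, 3, 4, 11, 12, 7, 8, 9, 10, 1, 14, 13, 6, 5]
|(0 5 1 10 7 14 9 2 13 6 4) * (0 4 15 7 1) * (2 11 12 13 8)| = |(0 5)(1 10)(2 8)(6 15 7 14 9 11 12 13)| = 8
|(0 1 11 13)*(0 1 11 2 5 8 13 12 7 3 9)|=|(0 11 12 7 3 9)(1 2 5 8 13)|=30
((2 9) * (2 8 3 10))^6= (2 9 8 3 10)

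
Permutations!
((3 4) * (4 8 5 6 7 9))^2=(3 5 7 4 8 6 9)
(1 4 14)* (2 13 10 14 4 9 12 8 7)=[0, 9, 13, 3, 4, 5, 6, 2, 7, 12, 14, 11, 8, 10, 1]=(1 9 12 8 7 2 13 10 14)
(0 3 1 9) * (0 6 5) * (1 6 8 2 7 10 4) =(0 3 6 5)(1 9 8 2 7 10 4) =[3, 9, 7, 6, 1, 0, 5, 10, 2, 8, 4]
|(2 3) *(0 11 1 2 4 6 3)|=12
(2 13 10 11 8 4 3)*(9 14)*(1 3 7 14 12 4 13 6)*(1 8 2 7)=[0, 3, 6, 7, 1, 5, 8, 14, 13, 12, 11, 2, 4, 10, 9]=(1 3 7 14 9 12 4)(2 6 8 13 10 11)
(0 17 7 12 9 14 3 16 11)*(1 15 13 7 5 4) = (0 17 5 4 1 15 13 7 12 9 14 3 16 11) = [17, 15, 2, 16, 1, 4, 6, 12, 8, 14, 10, 0, 9, 7, 3, 13, 11, 5]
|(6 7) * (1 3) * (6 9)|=|(1 3)(6 7 9)|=6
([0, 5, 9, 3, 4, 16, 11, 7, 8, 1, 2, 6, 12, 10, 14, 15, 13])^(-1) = (1 9 2 10 13 16 5)(6 11)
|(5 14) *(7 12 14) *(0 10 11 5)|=7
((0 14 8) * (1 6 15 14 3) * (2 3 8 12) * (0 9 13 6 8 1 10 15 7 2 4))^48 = (0 7 12 13 15 8 3)(1 2 4 6 14 9 10)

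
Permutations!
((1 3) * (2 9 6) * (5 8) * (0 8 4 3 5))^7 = (0 8)(1 3 4 5)(2 9 6)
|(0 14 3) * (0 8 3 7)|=6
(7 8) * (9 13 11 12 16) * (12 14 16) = (7 8)(9 13 11 14 16) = [0, 1, 2, 3, 4, 5, 6, 8, 7, 13, 10, 14, 12, 11, 16, 15, 9]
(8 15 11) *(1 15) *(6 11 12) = [0, 15, 2, 3, 4, 5, 11, 7, 1, 9, 10, 8, 6, 13, 14, 12] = (1 15 12 6 11 8)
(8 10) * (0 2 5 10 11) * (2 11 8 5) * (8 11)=(0 8 11)(5 10)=[8, 1, 2, 3, 4, 10, 6, 7, 11, 9, 5, 0]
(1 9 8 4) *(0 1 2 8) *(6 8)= [1, 9, 6, 3, 2, 5, 8, 7, 4, 0]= (0 1 9)(2 6 8 4)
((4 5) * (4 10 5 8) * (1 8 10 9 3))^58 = (1 4 5 3 8 10 9)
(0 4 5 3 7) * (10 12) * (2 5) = [4, 1, 5, 7, 2, 3, 6, 0, 8, 9, 12, 11, 10] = (0 4 2 5 3 7)(10 12)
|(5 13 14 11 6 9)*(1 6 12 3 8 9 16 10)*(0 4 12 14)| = |(0 4 12 3 8 9 5 13)(1 6 16 10)(11 14)| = 8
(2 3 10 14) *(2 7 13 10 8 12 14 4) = (2 3 8 12 14 7 13 10 4) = [0, 1, 3, 8, 2, 5, 6, 13, 12, 9, 4, 11, 14, 10, 7]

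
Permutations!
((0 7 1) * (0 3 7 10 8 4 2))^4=((0 10 8 4 2)(1 3 7))^4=(0 2 4 8 10)(1 3 7)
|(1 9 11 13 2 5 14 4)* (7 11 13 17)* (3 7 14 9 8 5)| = |(1 8 5 9 13 2 3 7 11 17 14 4)| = 12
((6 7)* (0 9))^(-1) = ((0 9)(6 7))^(-1) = (0 9)(6 7)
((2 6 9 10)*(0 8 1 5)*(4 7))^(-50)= ((0 8 1 5)(2 6 9 10)(4 7))^(-50)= (0 1)(2 9)(5 8)(6 10)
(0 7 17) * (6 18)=(0 7 17)(6 18)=[7, 1, 2, 3, 4, 5, 18, 17, 8, 9, 10, 11, 12, 13, 14, 15, 16, 0, 6]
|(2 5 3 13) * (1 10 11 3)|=|(1 10 11 3 13 2 5)|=7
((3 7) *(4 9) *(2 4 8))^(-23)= (2 4 9 8)(3 7)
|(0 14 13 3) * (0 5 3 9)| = 4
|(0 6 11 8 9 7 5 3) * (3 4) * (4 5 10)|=9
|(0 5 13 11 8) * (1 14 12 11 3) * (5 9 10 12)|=30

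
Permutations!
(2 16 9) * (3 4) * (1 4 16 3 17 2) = [0, 4, 3, 16, 17, 5, 6, 7, 8, 1, 10, 11, 12, 13, 14, 15, 9, 2] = (1 4 17 2 3 16 9)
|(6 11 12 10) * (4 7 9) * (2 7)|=4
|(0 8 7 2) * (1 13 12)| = 12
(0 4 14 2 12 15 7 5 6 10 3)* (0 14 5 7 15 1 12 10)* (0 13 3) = [4, 12, 10, 14, 5, 6, 13, 7, 8, 9, 0, 11, 1, 3, 2, 15] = (15)(0 4 5 6 13 3 14 2 10)(1 12)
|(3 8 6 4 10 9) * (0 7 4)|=|(0 7 4 10 9 3 8 6)|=8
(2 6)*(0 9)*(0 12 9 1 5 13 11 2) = [1, 5, 6, 3, 4, 13, 0, 7, 8, 12, 10, 2, 9, 11] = (0 1 5 13 11 2 6)(9 12)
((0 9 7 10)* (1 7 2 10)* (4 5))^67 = ((0 9 2 10)(1 7)(4 5))^67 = (0 10 2 9)(1 7)(4 5)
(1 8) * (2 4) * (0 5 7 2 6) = (0 5 7 2 4 6)(1 8) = [5, 8, 4, 3, 6, 7, 0, 2, 1]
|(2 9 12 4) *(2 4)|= |(2 9 12)|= 3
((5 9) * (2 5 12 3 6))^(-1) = (2 6 3 12 9 5)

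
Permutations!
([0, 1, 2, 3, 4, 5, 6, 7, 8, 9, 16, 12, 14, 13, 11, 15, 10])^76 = (16)(11 12 14)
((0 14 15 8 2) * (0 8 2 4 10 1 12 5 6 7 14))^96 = ((1 12 5 6 7 14 15 2 8 4 10))^96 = (1 8 14 5 10 2 7 12 4 15 6)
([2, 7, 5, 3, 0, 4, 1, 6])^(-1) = [4, 6, 0, 3, 5, 2, 7, 1]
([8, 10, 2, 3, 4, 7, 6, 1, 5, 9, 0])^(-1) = (0 10 1 7 5 8)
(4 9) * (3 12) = (3 12)(4 9) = [0, 1, 2, 12, 9, 5, 6, 7, 8, 4, 10, 11, 3]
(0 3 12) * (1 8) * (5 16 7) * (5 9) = (0 3 12)(1 8)(5 16 7 9) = [3, 8, 2, 12, 4, 16, 6, 9, 1, 5, 10, 11, 0, 13, 14, 15, 7]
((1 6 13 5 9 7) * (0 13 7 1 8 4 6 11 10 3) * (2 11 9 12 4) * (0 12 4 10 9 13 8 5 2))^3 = ((0 8)(1 13 2 11 9)(3 12 10)(4 6 7 5))^3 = (0 8)(1 11 13 9 2)(4 5 7 6)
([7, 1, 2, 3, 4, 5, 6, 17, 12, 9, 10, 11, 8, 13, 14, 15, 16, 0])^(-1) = [17, 1, 2, 3, 4, 5, 6, 0, 12, 9, 10, 11, 8, 13, 14, 15, 16, 7]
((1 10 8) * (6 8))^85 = ((1 10 6 8))^85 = (1 10 6 8)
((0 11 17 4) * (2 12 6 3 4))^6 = (0 3 12 17)(2 11 4 6) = ((0 11 17 2 12 6 3 4))^6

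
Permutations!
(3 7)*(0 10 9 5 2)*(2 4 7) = [10, 1, 0, 2, 7, 4, 6, 3, 8, 5, 9] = (0 10 9 5 4 7 3 2)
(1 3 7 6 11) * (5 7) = [0, 3, 2, 5, 4, 7, 11, 6, 8, 9, 10, 1] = (1 3 5 7 6 11)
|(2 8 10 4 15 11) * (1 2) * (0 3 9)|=|(0 3 9)(1 2 8 10 4 15 11)|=21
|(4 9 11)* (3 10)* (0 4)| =|(0 4 9 11)(3 10)| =4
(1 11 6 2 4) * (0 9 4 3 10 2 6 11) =(11)(0 9 4 1)(2 3 10) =[9, 0, 3, 10, 1, 5, 6, 7, 8, 4, 2, 11]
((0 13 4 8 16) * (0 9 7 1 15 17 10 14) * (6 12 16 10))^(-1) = ((0 13 4 8 10 14)(1 15 17 6 12 16 9 7))^(-1) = (0 14 10 8 4 13)(1 7 9 16 12 6 17 15)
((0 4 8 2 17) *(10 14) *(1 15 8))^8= ((0 4 1 15 8 2 17)(10 14))^8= (0 4 1 15 8 2 17)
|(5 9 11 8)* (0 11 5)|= |(0 11 8)(5 9)|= 6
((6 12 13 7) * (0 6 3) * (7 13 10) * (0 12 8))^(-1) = ((13)(0 6 8)(3 12 10 7))^(-1) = (13)(0 8 6)(3 7 10 12)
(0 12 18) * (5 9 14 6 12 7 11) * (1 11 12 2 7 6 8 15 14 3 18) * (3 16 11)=(0 6 2 7 12 1 3 18)(5 9 16 11)(8 15 14)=[6, 3, 7, 18, 4, 9, 2, 12, 15, 16, 10, 5, 1, 13, 8, 14, 11, 17, 0]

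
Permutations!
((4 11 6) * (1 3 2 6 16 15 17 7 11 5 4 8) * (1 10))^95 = (17)(1 10 8 6 2 3)(4 5)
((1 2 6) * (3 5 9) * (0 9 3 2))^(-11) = ((0 9 2 6 1)(3 5))^(-11) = (0 1 6 2 9)(3 5)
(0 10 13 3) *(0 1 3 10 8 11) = (0 8 11)(1 3)(10 13) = [8, 3, 2, 1, 4, 5, 6, 7, 11, 9, 13, 0, 12, 10]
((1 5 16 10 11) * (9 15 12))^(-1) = (1 11 10 16 5)(9 12 15)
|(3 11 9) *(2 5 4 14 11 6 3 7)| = 14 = |(2 5 4 14 11 9 7)(3 6)|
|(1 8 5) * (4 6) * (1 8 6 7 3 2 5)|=8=|(1 6 4 7 3 2 5 8)|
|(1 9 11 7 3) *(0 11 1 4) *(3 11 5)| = 4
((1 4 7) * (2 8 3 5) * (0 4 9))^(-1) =((0 4 7 1 9)(2 8 3 5))^(-1) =(0 9 1 7 4)(2 5 3 8)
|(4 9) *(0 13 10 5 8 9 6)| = 8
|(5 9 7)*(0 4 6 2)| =12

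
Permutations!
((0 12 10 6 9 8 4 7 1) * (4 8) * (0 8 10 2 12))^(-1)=((1 8 10 6 9 4 7)(2 12))^(-1)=(1 7 4 9 6 10 8)(2 12)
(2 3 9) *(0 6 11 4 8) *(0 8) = (0 6 11 4)(2 3 9) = [6, 1, 3, 9, 0, 5, 11, 7, 8, 2, 10, 4]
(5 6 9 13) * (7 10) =(5 6 9 13)(7 10) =[0, 1, 2, 3, 4, 6, 9, 10, 8, 13, 7, 11, 12, 5]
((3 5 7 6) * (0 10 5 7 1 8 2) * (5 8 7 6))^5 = (0 10 8 2)(1 5 7)(3 6)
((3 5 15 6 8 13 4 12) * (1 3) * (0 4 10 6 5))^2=(15)(0 12 3 4 1)(6 13)(8 10)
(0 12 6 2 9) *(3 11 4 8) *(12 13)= (0 13 12 6 2 9)(3 11 4 8)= [13, 1, 9, 11, 8, 5, 2, 7, 3, 0, 10, 4, 6, 12]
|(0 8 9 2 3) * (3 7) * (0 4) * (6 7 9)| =6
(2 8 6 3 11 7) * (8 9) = (2 9 8 6 3 11 7) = [0, 1, 9, 11, 4, 5, 3, 2, 6, 8, 10, 7]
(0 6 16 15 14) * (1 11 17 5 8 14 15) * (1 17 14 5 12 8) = [6, 11, 2, 3, 4, 1, 16, 7, 5, 9, 10, 14, 8, 13, 0, 15, 17, 12] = (0 6 16 17 12 8 5 1 11 14)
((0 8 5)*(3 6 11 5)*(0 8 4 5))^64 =((0 4 5 8 3 6 11))^64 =(0 4 5 8 3 6 11)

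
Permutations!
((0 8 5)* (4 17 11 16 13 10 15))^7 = (17)(0 8 5)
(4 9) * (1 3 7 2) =(1 3 7 2)(4 9) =[0, 3, 1, 7, 9, 5, 6, 2, 8, 4]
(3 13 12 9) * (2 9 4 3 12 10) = (2 9 12 4 3 13 10) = [0, 1, 9, 13, 3, 5, 6, 7, 8, 12, 2, 11, 4, 10]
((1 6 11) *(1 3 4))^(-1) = ((1 6 11 3 4))^(-1) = (1 4 3 11 6)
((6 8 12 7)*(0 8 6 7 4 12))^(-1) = ((0 8)(4 12))^(-1) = (0 8)(4 12)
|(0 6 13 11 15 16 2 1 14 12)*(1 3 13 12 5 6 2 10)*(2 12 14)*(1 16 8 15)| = |(0 12)(1 2 3 13 11)(5 6 14)(8 15)(10 16)| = 30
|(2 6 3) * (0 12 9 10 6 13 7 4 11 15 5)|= 13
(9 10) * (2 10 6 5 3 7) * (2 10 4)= (2 4)(3 7 10 9 6 5)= [0, 1, 4, 7, 2, 3, 5, 10, 8, 6, 9]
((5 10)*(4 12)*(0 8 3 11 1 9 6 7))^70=(12)(0 6 1 3)(7 9 11 8)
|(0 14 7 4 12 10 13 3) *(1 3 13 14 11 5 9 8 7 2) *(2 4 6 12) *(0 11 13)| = 26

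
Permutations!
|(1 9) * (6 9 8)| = |(1 8 6 9)| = 4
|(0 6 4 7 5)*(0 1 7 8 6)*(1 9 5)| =|(1 7)(4 8 6)(5 9)| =6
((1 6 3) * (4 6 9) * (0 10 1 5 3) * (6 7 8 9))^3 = ((0 10 1 6)(3 5)(4 7 8 9))^3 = (0 6 1 10)(3 5)(4 9 8 7)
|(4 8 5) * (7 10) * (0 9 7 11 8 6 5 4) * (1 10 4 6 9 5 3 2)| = 42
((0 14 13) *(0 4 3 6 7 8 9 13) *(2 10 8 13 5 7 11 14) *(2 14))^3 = (0 14)(2 9 13 6 10 5 4 11 8 7 3)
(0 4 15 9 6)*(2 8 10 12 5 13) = (0 4 15 9 6)(2 8 10 12 5 13) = [4, 1, 8, 3, 15, 13, 0, 7, 10, 6, 12, 11, 5, 2, 14, 9]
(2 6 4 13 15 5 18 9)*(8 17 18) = (2 6 4 13 15 5 8 17 18 9) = [0, 1, 6, 3, 13, 8, 4, 7, 17, 2, 10, 11, 12, 15, 14, 5, 16, 18, 9]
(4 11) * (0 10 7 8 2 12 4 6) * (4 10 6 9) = [6, 1, 12, 3, 11, 5, 0, 8, 2, 4, 7, 9, 10] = (0 6)(2 12 10 7 8)(4 11 9)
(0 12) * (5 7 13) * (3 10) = (0 12)(3 10)(5 7 13) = [12, 1, 2, 10, 4, 7, 6, 13, 8, 9, 3, 11, 0, 5]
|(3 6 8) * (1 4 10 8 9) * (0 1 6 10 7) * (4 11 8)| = |(0 1 11 8 3 10 4 7)(6 9)| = 8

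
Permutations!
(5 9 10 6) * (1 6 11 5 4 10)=(1 6 4 10 11 5 9)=[0, 6, 2, 3, 10, 9, 4, 7, 8, 1, 11, 5]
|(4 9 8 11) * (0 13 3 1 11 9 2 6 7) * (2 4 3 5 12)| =|(0 13 5 12 2 6 7)(1 11 3)(8 9)| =42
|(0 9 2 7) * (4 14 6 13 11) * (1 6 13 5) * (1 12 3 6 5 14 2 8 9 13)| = 6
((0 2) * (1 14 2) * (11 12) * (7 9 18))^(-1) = ((0 1 14 2)(7 9 18)(11 12))^(-1) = (0 2 14 1)(7 18 9)(11 12)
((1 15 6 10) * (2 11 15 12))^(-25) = (1 11 10 2 6 12 15)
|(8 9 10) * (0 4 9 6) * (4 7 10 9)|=|(0 7 10 8 6)|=5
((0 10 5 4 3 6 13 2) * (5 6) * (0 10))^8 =((2 10 6 13)(3 5 4))^8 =(13)(3 4 5)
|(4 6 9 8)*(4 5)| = 5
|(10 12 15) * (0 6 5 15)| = 6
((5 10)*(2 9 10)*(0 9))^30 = (10)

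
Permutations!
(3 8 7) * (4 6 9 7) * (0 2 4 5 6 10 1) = (0 2 4 10 1)(3 8 5 6 9 7) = [2, 0, 4, 8, 10, 6, 9, 3, 5, 7, 1]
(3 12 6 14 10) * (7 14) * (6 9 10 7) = (3 12 9 10)(7 14) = [0, 1, 2, 12, 4, 5, 6, 14, 8, 10, 3, 11, 9, 13, 7]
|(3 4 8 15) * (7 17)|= |(3 4 8 15)(7 17)|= 4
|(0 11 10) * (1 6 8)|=3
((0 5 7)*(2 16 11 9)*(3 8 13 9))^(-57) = (2 9 13 8 3 11 16)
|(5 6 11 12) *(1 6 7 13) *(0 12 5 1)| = 8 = |(0 12 1 6 11 5 7 13)|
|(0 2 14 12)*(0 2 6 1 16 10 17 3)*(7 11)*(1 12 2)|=8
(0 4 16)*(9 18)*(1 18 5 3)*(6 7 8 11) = (0 4 16)(1 18 9 5 3)(6 7 8 11) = [4, 18, 2, 1, 16, 3, 7, 8, 11, 5, 10, 6, 12, 13, 14, 15, 0, 17, 9]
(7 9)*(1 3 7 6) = [0, 3, 2, 7, 4, 5, 1, 9, 8, 6] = (1 3 7 9 6)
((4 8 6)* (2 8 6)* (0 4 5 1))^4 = (8)(0 1 5 6 4)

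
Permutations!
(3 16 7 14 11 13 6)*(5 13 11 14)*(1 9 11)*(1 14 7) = (1 9 11 14 7 5 13 6 3 16) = [0, 9, 2, 16, 4, 13, 3, 5, 8, 11, 10, 14, 12, 6, 7, 15, 1]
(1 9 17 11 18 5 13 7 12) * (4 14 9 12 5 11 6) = (1 12)(4 14 9 17 6)(5 13 7)(11 18) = [0, 12, 2, 3, 14, 13, 4, 5, 8, 17, 10, 18, 1, 7, 9, 15, 16, 6, 11]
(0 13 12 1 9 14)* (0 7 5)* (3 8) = (0 13 12 1 9 14 7 5)(3 8) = [13, 9, 2, 8, 4, 0, 6, 5, 3, 14, 10, 11, 1, 12, 7]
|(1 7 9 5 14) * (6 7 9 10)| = 12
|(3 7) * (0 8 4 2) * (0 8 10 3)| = |(0 10 3 7)(2 8 4)| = 12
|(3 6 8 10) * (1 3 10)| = |(10)(1 3 6 8)| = 4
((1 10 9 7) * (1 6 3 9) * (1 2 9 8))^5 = (1 6 2 8 7 10 3 9)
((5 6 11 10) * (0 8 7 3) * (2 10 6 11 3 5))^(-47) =(0 7 11 3 8 5 6)(2 10)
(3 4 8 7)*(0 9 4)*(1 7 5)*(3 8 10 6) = (0 9 4 10 6 3)(1 7 8 5) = [9, 7, 2, 0, 10, 1, 3, 8, 5, 4, 6]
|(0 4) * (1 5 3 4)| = |(0 1 5 3 4)| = 5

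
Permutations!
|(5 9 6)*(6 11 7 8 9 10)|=12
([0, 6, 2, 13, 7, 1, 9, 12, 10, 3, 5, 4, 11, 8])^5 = [0, 8, 2, 1, 7, 13, 10, 12, 9, 5, 3, 4, 11, 6]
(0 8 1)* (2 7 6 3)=(0 8 1)(2 7 6 3)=[8, 0, 7, 2, 4, 5, 3, 6, 1]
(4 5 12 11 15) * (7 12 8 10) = (4 5 8 10 7 12 11 15) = [0, 1, 2, 3, 5, 8, 6, 12, 10, 9, 7, 15, 11, 13, 14, 4]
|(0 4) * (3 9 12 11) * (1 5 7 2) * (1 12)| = 8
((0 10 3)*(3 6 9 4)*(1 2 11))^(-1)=(0 3 4 9 6 10)(1 11 2)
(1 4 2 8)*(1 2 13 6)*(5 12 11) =(1 4 13 6)(2 8)(5 12 11) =[0, 4, 8, 3, 13, 12, 1, 7, 2, 9, 10, 5, 11, 6]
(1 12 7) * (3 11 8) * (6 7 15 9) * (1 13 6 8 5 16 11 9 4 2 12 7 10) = (1 7 13 6 10)(2 12 15 4)(3 9 8)(5 16 11) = [0, 7, 12, 9, 2, 16, 10, 13, 3, 8, 1, 5, 15, 6, 14, 4, 11]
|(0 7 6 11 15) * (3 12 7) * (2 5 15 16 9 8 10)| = 13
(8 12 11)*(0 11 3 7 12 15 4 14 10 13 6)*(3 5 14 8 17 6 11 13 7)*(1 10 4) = (0 13 11 17 6)(1 10 7 12 5 14 4 8 15) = [13, 10, 2, 3, 8, 14, 0, 12, 15, 9, 7, 17, 5, 11, 4, 1, 16, 6]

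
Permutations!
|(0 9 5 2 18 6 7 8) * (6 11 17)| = |(0 9 5 2 18 11 17 6 7 8)| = 10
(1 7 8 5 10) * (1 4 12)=(1 7 8 5 10 4 12)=[0, 7, 2, 3, 12, 10, 6, 8, 5, 9, 4, 11, 1]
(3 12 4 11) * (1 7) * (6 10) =(1 7)(3 12 4 11)(6 10) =[0, 7, 2, 12, 11, 5, 10, 1, 8, 9, 6, 3, 4]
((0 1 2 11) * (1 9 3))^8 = ((0 9 3 1 2 11))^8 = (0 3 2)(1 11 9)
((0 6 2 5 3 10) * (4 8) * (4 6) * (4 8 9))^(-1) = (0 10 3 5 2 6 8)(4 9)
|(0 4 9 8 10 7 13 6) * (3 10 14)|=10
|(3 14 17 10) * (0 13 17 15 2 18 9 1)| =11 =|(0 13 17 10 3 14 15 2 18 9 1)|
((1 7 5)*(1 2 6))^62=(1 5 6 7 2)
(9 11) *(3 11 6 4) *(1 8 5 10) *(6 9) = (1 8 5 10)(3 11 6 4) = [0, 8, 2, 11, 3, 10, 4, 7, 5, 9, 1, 6]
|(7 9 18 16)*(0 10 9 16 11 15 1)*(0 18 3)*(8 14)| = 4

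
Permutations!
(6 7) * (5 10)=(5 10)(6 7)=[0, 1, 2, 3, 4, 10, 7, 6, 8, 9, 5]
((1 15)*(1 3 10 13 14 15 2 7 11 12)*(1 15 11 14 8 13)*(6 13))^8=((1 2 7 14 11 12 15 3 10)(6 13 8))^8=(1 10 3 15 12 11 14 7 2)(6 8 13)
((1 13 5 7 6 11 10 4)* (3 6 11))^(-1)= (1 4 10 11 7 5 13)(3 6)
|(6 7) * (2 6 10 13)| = 5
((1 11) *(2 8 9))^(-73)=((1 11)(2 8 9))^(-73)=(1 11)(2 9 8)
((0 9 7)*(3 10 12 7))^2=(0 3 12)(7 9 10)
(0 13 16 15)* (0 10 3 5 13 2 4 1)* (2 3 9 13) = [3, 0, 4, 5, 1, 2, 6, 7, 8, 13, 9, 11, 12, 16, 14, 10, 15] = (0 3 5 2 4 1)(9 13 16 15 10)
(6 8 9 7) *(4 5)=[0, 1, 2, 3, 5, 4, 8, 6, 9, 7]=(4 5)(6 8 9 7)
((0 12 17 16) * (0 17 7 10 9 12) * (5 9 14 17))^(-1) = ((5 9 12 7 10 14 17 16))^(-1) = (5 16 17 14 10 7 12 9)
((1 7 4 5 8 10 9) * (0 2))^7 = (10)(0 2)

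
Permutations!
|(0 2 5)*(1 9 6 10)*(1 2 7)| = |(0 7 1 9 6 10 2 5)| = 8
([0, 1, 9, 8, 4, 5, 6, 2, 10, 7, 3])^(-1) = (2 7 9)(3 10 8)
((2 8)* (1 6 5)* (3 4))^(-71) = (1 6 5)(2 8)(3 4)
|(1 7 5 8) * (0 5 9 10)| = 7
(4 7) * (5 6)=(4 7)(5 6)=[0, 1, 2, 3, 7, 6, 5, 4]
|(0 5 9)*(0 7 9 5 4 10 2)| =4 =|(0 4 10 2)(7 9)|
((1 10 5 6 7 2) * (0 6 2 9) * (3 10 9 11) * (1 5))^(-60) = ((0 6 7 11 3 10 1 9)(2 5))^(-60) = (0 3)(1 7)(6 10)(9 11)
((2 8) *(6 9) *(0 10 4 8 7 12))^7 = (12)(6 9)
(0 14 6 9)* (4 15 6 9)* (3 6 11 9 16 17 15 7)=(0 14 16 17 15 11 9)(3 6 4 7)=[14, 1, 2, 6, 7, 5, 4, 3, 8, 0, 10, 9, 12, 13, 16, 11, 17, 15]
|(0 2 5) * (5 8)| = 4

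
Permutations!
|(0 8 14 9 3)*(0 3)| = 4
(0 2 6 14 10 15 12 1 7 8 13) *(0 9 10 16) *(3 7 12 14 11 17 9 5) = (0 2 6 11 17 9 10 15 14 16)(1 12)(3 7 8 13 5) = [2, 12, 6, 7, 4, 3, 11, 8, 13, 10, 15, 17, 1, 5, 16, 14, 0, 9]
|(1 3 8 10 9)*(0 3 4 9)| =|(0 3 8 10)(1 4 9)| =12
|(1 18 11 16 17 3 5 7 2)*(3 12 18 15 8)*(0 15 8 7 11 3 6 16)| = |(0 15 7 2 1 8 6 16 17 12 18 3 5 11)| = 14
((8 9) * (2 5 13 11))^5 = (2 5 13 11)(8 9)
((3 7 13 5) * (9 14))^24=((3 7 13 5)(9 14))^24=(14)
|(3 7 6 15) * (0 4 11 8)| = 4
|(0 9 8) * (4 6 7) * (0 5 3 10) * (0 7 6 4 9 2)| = 6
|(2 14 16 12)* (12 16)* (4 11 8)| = |(16)(2 14 12)(4 11 8)| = 3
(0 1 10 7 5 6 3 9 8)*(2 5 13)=(0 1 10 7 13 2 5 6 3 9 8)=[1, 10, 5, 9, 4, 6, 3, 13, 0, 8, 7, 11, 12, 2]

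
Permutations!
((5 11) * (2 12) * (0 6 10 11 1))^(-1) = (0 1 5 11 10 6)(2 12)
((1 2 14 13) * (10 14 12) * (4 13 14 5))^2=(14)(1 12 5 13 2 10 4)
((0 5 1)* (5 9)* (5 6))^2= ((0 9 6 5 1))^2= (0 6 1 9 5)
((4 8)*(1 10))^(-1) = ((1 10)(4 8))^(-1) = (1 10)(4 8)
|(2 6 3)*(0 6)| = 4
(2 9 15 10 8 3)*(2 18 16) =(2 9 15 10 8 3 18 16) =[0, 1, 9, 18, 4, 5, 6, 7, 3, 15, 8, 11, 12, 13, 14, 10, 2, 17, 16]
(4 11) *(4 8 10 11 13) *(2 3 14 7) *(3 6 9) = (2 6 9 3 14 7)(4 13)(8 10 11) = [0, 1, 6, 14, 13, 5, 9, 2, 10, 3, 11, 8, 12, 4, 7]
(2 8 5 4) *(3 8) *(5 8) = [0, 1, 3, 5, 2, 4, 6, 7, 8] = (8)(2 3 5 4)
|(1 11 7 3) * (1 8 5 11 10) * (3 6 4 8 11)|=|(1 10)(3 11 7 6 4 8 5)|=14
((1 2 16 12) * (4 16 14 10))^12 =(1 16 10 2 12 4 14)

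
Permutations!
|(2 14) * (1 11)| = |(1 11)(2 14)| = 2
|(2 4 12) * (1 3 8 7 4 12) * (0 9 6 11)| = |(0 9 6 11)(1 3 8 7 4)(2 12)| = 20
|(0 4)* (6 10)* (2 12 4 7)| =|(0 7 2 12 4)(6 10)| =10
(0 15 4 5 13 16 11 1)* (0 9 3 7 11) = [15, 9, 2, 7, 5, 13, 6, 11, 8, 3, 10, 1, 12, 16, 14, 4, 0] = (0 15 4 5 13 16)(1 9 3 7 11)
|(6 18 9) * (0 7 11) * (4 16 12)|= |(0 7 11)(4 16 12)(6 18 9)|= 3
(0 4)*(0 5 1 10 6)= (0 4 5 1 10 6)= [4, 10, 2, 3, 5, 1, 0, 7, 8, 9, 6]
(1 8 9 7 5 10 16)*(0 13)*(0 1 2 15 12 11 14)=[13, 8, 15, 3, 4, 10, 6, 5, 9, 7, 16, 14, 11, 1, 0, 12, 2]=(0 13 1 8 9 7 5 10 16 2 15 12 11 14)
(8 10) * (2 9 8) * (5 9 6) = [0, 1, 6, 3, 4, 9, 5, 7, 10, 8, 2] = (2 6 5 9 8 10)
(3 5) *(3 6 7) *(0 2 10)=(0 2 10)(3 5 6 7)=[2, 1, 10, 5, 4, 6, 7, 3, 8, 9, 0]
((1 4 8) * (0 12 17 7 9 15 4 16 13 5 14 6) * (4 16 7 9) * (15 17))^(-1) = ((0 12 15 16 13 5 14 6)(1 7 4 8)(9 17))^(-1) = (0 6 14 5 13 16 15 12)(1 8 4 7)(9 17)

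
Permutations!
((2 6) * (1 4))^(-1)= ((1 4)(2 6))^(-1)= (1 4)(2 6)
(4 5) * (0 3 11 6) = (0 3 11 6)(4 5) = [3, 1, 2, 11, 5, 4, 0, 7, 8, 9, 10, 6]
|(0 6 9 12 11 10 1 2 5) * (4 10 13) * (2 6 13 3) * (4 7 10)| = |(0 13 7 10 1 6 9 12 11 3 2 5)| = 12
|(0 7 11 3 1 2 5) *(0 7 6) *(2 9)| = |(0 6)(1 9 2 5 7 11 3)| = 14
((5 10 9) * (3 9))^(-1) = (3 10 5 9)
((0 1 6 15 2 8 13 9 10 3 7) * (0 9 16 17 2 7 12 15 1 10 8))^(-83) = ((0 10 3 12 15 7 9 8 13 16 17 2)(1 6))^(-83) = (0 10 3 12 15 7 9 8 13 16 17 2)(1 6)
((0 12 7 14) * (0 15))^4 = ((0 12 7 14 15))^4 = (0 15 14 7 12)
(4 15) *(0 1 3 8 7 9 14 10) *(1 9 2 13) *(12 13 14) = [9, 3, 14, 8, 15, 5, 6, 2, 7, 12, 0, 11, 13, 1, 10, 4] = (0 9 12 13 1 3 8 7 2 14 10)(4 15)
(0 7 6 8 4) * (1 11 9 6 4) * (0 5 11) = (0 7 4 5 11 9 6 8 1) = [7, 0, 2, 3, 5, 11, 8, 4, 1, 6, 10, 9]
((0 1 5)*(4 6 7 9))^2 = (0 5 1)(4 7)(6 9)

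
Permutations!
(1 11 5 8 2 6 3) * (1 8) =(1 11 5)(2 6 3 8) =[0, 11, 6, 8, 4, 1, 3, 7, 2, 9, 10, 5]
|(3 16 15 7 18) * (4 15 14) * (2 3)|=8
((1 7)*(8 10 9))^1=((1 7)(8 10 9))^1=(1 7)(8 10 9)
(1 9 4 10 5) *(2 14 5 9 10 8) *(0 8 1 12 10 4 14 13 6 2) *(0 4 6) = (0 8 4 1 6 2 13)(5 12 10 9 14) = [8, 6, 13, 3, 1, 12, 2, 7, 4, 14, 9, 11, 10, 0, 5]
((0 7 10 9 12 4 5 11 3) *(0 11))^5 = ((0 7 10 9 12 4 5)(3 11))^5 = (0 4 9 7 5 12 10)(3 11)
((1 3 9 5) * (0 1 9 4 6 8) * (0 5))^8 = (9)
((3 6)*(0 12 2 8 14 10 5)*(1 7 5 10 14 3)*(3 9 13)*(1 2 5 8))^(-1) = (14)(0 5 12)(1 2 6 3 13 9 8 7)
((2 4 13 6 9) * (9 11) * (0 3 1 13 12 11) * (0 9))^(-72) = ((0 3 1 13 6 9 2 4 12 11))^(-72) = (0 12 2 6 1)(3 11 4 9 13)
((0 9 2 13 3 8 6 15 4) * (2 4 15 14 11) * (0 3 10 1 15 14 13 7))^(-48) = (0 1 4 14 8 2 13)(3 11 6 7 10 9 15)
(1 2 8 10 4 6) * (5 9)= (1 2 8 10 4 6)(5 9)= [0, 2, 8, 3, 6, 9, 1, 7, 10, 5, 4]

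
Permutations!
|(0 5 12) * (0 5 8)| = 2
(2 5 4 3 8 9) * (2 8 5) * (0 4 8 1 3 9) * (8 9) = [4, 3, 2, 5, 8, 9, 6, 7, 0, 1] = (0 4 8)(1 3 5 9)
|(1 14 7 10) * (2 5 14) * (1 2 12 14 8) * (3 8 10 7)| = |(1 12 14 3 8)(2 5 10)| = 15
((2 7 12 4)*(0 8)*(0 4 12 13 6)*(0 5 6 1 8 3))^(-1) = ((0 3)(1 8 4 2 7 13)(5 6))^(-1) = (0 3)(1 13 7 2 4 8)(5 6)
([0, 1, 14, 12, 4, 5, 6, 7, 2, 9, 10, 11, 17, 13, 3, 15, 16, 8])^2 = (2 3 17)(8 14 12)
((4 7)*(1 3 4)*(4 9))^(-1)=(1 7 4 9 3)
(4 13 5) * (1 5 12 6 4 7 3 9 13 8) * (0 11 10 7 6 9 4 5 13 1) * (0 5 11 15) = [15, 13, 2, 4, 8, 6, 11, 3, 5, 1, 7, 10, 9, 12, 14, 0] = (0 15)(1 13 12 9)(3 4 8 5 6 11 10 7)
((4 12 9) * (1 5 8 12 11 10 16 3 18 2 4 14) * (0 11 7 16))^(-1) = ((0 11 10)(1 5 8 12 9 14)(2 4 7 16 3 18))^(-1) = (0 10 11)(1 14 9 12 8 5)(2 18 3 16 7 4)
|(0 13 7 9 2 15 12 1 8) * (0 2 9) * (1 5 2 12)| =6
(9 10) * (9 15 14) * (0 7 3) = (0 7 3)(9 10 15 14) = [7, 1, 2, 0, 4, 5, 6, 3, 8, 10, 15, 11, 12, 13, 9, 14]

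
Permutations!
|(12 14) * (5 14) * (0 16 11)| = 3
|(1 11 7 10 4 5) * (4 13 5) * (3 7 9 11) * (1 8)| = 14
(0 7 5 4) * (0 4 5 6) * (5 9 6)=(0 7 5 9 6)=[7, 1, 2, 3, 4, 9, 0, 5, 8, 6]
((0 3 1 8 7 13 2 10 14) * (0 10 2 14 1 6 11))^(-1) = ((0 3 6 11)(1 8 7 13 14 10))^(-1) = (0 11 6 3)(1 10 14 13 7 8)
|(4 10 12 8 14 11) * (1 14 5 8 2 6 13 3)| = |(1 14 11 4 10 12 2 6 13 3)(5 8)| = 10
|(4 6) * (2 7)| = 2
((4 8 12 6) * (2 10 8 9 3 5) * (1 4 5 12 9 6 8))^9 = (1 5)(2 4)(3 12 8 9)(6 10)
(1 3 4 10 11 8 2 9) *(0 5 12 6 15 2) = (0 5 12 6 15 2 9 1 3 4 10 11 8) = [5, 3, 9, 4, 10, 12, 15, 7, 0, 1, 11, 8, 6, 13, 14, 2]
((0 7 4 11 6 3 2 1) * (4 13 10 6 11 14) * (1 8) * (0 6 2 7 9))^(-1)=(0 9)(1 8 2 10 13 7 3 6)(4 14)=((0 9)(1 6 3 7 13 10 2 8)(4 14))^(-1)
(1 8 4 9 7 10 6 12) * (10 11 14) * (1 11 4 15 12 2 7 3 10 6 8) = (2 7 4 9 3 10 8 15 12 11 14 6) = [0, 1, 7, 10, 9, 5, 2, 4, 15, 3, 8, 14, 11, 13, 6, 12]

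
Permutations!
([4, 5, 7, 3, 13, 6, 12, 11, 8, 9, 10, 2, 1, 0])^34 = (0 4 13)(1 6)(2 7 11)(5 12)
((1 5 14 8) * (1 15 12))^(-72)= (15)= ((1 5 14 8 15 12))^(-72)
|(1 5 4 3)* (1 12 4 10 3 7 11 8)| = |(1 5 10 3 12 4 7 11 8)| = 9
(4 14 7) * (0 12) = (0 12)(4 14 7) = [12, 1, 2, 3, 14, 5, 6, 4, 8, 9, 10, 11, 0, 13, 7]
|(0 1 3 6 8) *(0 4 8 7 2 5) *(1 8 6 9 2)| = |(0 8 4 6 7 1 3 9 2 5)| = 10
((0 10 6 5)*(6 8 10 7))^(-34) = ((0 7 6 5)(8 10))^(-34) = (10)(0 6)(5 7)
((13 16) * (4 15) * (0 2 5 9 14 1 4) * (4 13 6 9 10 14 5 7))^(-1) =(0 15 4 7 2)(1 14 10 5 9 6 16 13)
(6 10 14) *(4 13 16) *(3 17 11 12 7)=(3 17 11 12 7)(4 13 16)(6 10 14)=[0, 1, 2, 17, 13, 5, 10, 3, 8, 9, 14, 12, 7, 16, 6, 15, 4, 11]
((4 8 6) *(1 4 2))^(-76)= (1 2 6 8 4)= ((1 4 8 6 2))^(-76)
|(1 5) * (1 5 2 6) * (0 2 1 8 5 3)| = |(0 2 6 8 5 3)| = 6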